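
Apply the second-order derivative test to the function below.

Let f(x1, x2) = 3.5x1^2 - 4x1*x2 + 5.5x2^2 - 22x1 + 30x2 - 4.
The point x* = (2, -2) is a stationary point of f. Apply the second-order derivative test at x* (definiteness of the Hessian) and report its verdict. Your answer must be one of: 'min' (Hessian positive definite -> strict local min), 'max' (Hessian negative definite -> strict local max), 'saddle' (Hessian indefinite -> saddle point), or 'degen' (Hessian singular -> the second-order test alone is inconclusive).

Compute the Hessian H = grad^2 f:
  H = [[7, -4], [-4, 11]]
Verify stationarity: grad f(x*) = H x* + g = (0, 0).
Eigenvalues of H: 4.5279, 13.4721.
Both eigenvalues > 0, so H is positive definite -> x* is a strict local min.

min


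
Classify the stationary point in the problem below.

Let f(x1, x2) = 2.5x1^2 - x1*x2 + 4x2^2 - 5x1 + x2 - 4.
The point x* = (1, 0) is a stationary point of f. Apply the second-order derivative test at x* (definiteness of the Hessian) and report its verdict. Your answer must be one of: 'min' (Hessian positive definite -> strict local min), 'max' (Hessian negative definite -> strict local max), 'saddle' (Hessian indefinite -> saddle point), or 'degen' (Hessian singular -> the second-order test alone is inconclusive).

Compute the Hessian H = grad^2 f:
  H = [[5, -1], [-1, 8]]
Verify stationarity: grad f(x*) = H x* + g = (0, 0).
Eigenvalues of H: 4.6972, 8.3028.
Both eigenvalues > 0, so H is positive definite -> x* is a strict local min.

min


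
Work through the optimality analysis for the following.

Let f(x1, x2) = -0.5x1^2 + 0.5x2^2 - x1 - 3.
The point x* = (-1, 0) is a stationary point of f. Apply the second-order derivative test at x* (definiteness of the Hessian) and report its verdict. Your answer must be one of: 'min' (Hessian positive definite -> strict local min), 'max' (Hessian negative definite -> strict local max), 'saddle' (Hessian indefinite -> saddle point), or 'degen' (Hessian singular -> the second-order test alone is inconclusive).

Compute the Hessian H = grad^2 f:
  H = [[-1, 0], [0, 1]]
Verify stationarity: grad f(x*) = H x* + g = (0, 0).
Eigenvalues of H: -1, 1.
Eigenvalues have mixed signs, so H is indefinite -> x* is a saddle point.

saddle


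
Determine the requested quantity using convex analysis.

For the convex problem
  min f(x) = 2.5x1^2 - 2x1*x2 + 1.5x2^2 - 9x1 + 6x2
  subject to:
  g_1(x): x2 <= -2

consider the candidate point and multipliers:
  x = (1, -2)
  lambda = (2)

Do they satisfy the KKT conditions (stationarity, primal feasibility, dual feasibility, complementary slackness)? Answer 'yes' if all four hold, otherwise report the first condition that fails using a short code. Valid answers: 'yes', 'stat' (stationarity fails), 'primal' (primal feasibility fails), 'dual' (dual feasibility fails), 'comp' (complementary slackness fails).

Gradient of f: grad f(x) = Q x + c = (0, -2)
Constraint values g_i(x) = a_i^T x - b_i:
  g_1((1, -2)) = 0
Stationarity residual: grad f(x) + sum_i lambda_i a_i = (0, 0)
  -> stationarity OK
Primal feasibility (all g_i <= 0): OK
Dual feasibility (all lambda_i >= 0): OK
Complementary slackness (lambda_i * g_i(x) = 0 for all i): OK

Verdict: yes, KKT holds.

yes


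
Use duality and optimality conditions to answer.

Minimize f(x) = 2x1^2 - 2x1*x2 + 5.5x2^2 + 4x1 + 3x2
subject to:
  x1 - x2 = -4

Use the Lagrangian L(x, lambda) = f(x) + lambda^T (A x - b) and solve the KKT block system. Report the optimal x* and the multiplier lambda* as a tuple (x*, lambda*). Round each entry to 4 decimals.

Form the Lagrangian:
  L(x, lambda) = (1/2) x^T Q x + c^T x + lambda^T (A x - b)
Stationarity (grad_x L = 0): Q x + c + A^T lambda = 0.
Primal feasibility: A x = b.

This gives the KKT block system:
  [ Q   A^T ] [ x     ]   [-c ]
  [ A    0  ] [ lambda ] = [ b ]

Solving the linear system:
  x*      = (-3.9091, 0.0909)
  lambda* = (11.8182)
  f(x*)   = 15.9545

x* = (-3.9091, 0.0909), lambda* = (11.8182)


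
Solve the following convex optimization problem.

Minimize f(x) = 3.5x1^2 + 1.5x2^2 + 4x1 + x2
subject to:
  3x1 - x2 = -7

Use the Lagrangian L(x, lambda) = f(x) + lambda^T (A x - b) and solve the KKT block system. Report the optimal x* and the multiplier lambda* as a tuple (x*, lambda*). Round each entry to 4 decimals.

Form the Lagrangian:
  L(x, lambda) = (1/2) x^T Q x + c^T x + lambda^T (A x - b)
Stationarity (grad_x L = 0): Q x + c + A^T lambda = 0.
Primal feasibility: A x = b.

This gives the KKT block system:
  [ Q   A^T ] [ x     ]   [-c ]
  [ A    0  ] [ lambda ] = [ b ]

Solving the linear system:
  x*      = (-2.0588, 0.8235)
  lambda* = (3.4706)
  f(x*)   = 8.4412

x* = (-2.0588, 0.8235), lambda* = (3.4706)


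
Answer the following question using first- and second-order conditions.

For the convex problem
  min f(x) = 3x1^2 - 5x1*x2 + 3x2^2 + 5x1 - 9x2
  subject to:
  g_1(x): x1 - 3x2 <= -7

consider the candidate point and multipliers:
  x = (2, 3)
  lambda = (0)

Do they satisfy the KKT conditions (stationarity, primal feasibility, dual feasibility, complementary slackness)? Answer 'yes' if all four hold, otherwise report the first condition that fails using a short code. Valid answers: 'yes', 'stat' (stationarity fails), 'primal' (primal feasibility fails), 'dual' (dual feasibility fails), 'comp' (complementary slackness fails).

Gradient of f: grad f(x) = Q x + c = (2, -1)
Constraint values g_i(x) = a_i^T x - b_i:
  g_1((2, 3)) = 0
Stationarity residual: grad f(x) + sum_i lambda_i a_i = (2, -1)
  -> stationarity FAILS
Primal feasibility (all g_i <= 0): OK
Dual feasibility (all lambda_i >= 0): OK
Complementary slackness (lambda_i * g_i(x) = 0 for all i): OK

Verdict: the first failing condition is stationarity -> stat.

stat


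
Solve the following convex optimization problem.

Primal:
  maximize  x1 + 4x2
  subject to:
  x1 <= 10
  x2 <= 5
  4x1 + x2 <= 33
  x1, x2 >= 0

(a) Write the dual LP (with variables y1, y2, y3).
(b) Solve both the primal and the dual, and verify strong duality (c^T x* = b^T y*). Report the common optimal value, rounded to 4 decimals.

The standard primal-dual pair for 'max c^T x s.t. A x <= b, x >= 0' is:
  Dual:  min b^T y  s.t.  A^T y >= c,  y >= 0.

So the dual LP is:
  minimize  10y1 + 5y2 + 33y3
  subject to:
    y1 + 4y3 >= 1
    y2 + y3 >= 4
    y1, y2, y3 >= 0

Solving the primal: x* = (7, 5).
  primal value c^T x* = 27.
Solving the dual: y* = (0, 3.75, 0.25).
  dual value b^T y* = 27.
Strong duality: c^T x* = b^T y*. Confirmed.

27


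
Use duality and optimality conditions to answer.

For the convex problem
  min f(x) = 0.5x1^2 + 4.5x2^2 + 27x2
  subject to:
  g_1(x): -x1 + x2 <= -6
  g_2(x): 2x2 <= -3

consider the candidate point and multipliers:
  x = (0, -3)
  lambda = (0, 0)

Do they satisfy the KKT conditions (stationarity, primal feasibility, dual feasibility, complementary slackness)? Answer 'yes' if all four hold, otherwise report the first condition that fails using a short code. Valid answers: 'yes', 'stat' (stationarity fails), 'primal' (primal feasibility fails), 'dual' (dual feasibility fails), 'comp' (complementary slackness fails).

Gradient of f: grad f(x) = Q x + c = (0, 0)
Constraint values g_i(x) = a_i^T x - b_i:
  g_1((0, -3)) = 3
  g_2((0, -3)) = -3
Stationarity residual: grad f(x) + sum_i lambda_i a_i = (0, 0)
  -> stationarity OK
Primal feasibility (all g_i <= 0): FAILS
Dual feasibility (all lambda_i >= 0): OK
Complementary slackness (lambda_i * g_i(x) = 0 for all i): OK

Verdict: the first failing condition is primal_feasibility -> primal.

primal


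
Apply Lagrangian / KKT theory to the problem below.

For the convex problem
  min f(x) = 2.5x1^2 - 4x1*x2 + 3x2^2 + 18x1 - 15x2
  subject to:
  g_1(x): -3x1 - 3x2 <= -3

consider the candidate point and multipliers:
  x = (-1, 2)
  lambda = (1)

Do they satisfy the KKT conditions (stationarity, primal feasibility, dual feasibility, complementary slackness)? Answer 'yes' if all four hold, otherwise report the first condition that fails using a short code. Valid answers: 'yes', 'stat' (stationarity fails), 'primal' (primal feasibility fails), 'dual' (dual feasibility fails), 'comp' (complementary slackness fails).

Gradient of f: grad f(x) = Q x + c = (5, 1)
Constraint values g_i(x) = a_i^T x - b_i:
  g_1((-1, 2)) = 0
Stationarity residual: grad f(x) + sum_i lambda_i a_i = (2, -2)
  -> stationarity FAILS
Primal feasibility (all g_i <= 0): OK
Dual feasibility (all lambda_i >= 0): OK
Complementary slackness (lambda_i * g_i(x) = 0 for all i): OK

Verdict: the first failing condition is stationarity -> stat.

stat


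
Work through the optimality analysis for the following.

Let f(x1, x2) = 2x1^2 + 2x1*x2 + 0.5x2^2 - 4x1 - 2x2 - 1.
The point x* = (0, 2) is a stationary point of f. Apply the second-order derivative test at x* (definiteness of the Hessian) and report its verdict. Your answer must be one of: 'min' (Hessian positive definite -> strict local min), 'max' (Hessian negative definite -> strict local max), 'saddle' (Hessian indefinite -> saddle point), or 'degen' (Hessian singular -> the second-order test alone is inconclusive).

Compute the Hessian H = grad^2 f:
  H = [[4, 2], [2, 1]]
Verify stationarity: grad f(x*) = H x* + g = (0, 0).
Eigenvalues of H: 0, 5.
H has a zero eigenvalue (singular; positive semidefinite but not definite), so H is neither positive definite, negative definite, nor indefinite. The second-order test alone is inconclusive -> degen.
(Indeed, f is constant along the null direction of H through x*, so x* is not a strict local extremum.)

degen


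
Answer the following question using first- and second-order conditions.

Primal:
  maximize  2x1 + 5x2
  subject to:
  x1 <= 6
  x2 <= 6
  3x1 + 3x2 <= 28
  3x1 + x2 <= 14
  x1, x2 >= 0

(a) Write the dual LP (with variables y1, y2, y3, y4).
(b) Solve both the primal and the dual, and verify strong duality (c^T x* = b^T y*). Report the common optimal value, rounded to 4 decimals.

The standard primal-dual pair for 'max c^T x s.t. A x <= b, x >= 0' is:
  Dual:  min b^T y  s.t.  A^T y >= c,  y >= 0.

So the dual LP is:
  minimize  6y1 + 6y2 + 28y3 + 14y4
  subject to:
    y1 + 3y3 + 3y4 >= 2
    y2 + 3y3 + y4 >= 5
    y1, y2, y3, y4 >= 0

Solving the primal: x* = (2.6667, 6).
  primal value c^T x* = 35.3333.
Solving the dual: y* = (0, 4.3333, 0, 0.6667).
  dual value b^T y* = 35.3333.
Strong duality: c^T x* = b^T y*. Confirmed.

35.3333


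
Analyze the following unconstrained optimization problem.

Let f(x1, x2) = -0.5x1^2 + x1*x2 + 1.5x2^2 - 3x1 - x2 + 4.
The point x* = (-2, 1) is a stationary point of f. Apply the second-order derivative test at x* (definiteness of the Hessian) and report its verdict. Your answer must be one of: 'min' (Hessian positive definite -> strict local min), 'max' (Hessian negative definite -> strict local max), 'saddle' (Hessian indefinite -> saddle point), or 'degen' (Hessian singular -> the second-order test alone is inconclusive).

Compute the Hessian H = grad^2 f:
  H = [[-1, 1], [1, 3]]
Verify stationarity: grad f(x*) = H x* + g = (0, 0).
Eigenvalues of H: -1.2361, 3.2361.
Eigenvalues have mixed signs, so H is indefinite -> x* is a saddle point.

saddle


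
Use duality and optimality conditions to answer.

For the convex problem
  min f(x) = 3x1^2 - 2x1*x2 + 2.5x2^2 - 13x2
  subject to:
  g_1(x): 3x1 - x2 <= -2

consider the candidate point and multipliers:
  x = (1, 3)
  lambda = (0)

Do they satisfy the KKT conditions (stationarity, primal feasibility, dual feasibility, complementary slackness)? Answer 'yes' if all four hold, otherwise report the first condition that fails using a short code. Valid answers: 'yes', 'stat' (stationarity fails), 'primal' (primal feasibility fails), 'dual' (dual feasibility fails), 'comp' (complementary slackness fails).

Gradient of f: grad f(x) = Q x + c = (0, 0)
Constraint values g_i(x) = a_i^T x - b_i:
  g_1((1, 3)) = 2
Stationarity residual: grad f(x) + sum_i lambda_i a_i = (0, 0)
  -> stationarity OK
Primal feasibility (all g_i <= 0): FAILS
Dual feasibility (all lambda_i >= 0): OK
Complementary slackness (lambda_i * g_i(x) = 0 for all i): OK

Verdict: the first failing condition is primal_feasibility -> primal.

primal


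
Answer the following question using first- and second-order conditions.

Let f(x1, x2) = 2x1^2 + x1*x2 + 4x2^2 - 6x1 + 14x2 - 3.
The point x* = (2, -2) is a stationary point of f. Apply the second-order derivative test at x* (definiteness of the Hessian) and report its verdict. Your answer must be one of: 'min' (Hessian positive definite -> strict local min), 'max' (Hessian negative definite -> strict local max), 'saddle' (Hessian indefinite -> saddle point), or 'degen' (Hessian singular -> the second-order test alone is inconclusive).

Compute the Hessian H = grad^2 f:
  H = [[4, 1], [1, 8]]
Verify stationarity: grad f(x*) = H x* + g = (0, 0).
Eigenvalues of H: 3.7639, 8.2361.
Both eigenvalues > 0, so H is positive definite -> x* is a strict local min.

min


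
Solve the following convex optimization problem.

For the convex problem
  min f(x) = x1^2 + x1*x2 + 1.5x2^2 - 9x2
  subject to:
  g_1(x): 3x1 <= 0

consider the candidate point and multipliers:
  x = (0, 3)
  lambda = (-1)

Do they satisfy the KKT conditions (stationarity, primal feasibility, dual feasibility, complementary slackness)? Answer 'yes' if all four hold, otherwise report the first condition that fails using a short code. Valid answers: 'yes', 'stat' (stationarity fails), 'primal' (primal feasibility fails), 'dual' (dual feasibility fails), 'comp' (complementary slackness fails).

Gradient of f: grad f(x) = Q x + c = (3, 0)
Constraint values g_i(x) = a_i^T x - b_i:
  g_1((0, 3)) = 0
Stationarity residual: grad f(x) + sum_i lambda_i a_i = (0, 0)
  -> stationarity OK
Primal feasibility (all g_i <= 0): OK
Dual feasibility (all lambda_i >= 0): FAILS
Complementary slackness (lambda_i * g_i(x) = 0 for all i): OK

Verdict: the first failing condition is dual_feasibility -> dual.

dual


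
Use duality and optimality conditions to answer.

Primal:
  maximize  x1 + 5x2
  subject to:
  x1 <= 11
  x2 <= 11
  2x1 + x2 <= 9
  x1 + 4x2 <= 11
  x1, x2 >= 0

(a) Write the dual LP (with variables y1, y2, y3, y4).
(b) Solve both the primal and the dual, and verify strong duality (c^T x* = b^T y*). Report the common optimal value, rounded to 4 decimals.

The standard primal-dual pair for 'max c^T x s.t. A x <= b, x >= 0' is:
  Dual:  min b^T y  s.t.  A^T y >= c,  y >= 0.

So the dual LP is:
  minimize  11y1 + 11y2 + 9y3 + 11y4
  subject to:
    y1 + 2y3 + y4 >= 1
    y2 + y3 + 4y4 >= 5
    y1, y2, y3, y4 >= 0

Solving the primal: x* = (0, 2.75).
  primal value c^T x* = 13.75.
Solving the dual: y* = (0, 0, 0, 1.25).
  dual value b^T y* = 13.75.
Strong duality: c^T x* = b^T y*. Confirmed.

13.75


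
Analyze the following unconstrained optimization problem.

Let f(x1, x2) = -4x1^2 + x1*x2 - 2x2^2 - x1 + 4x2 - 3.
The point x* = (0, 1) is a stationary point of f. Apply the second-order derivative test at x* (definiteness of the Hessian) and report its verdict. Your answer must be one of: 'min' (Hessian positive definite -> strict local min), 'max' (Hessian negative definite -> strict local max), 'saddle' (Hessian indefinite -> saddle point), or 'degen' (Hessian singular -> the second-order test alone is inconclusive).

Compute the Hessian H = grad^2 f:
  H = [[-8, 1], [1, -4]]
Verify stationarity: grad f(x*) = H x* + g = (0, 0).
Eigenvalues of H: -8.2361, -3.7639.
Both eigenvalues < 0, so H is negative definite -> x* is a strict local max.

max


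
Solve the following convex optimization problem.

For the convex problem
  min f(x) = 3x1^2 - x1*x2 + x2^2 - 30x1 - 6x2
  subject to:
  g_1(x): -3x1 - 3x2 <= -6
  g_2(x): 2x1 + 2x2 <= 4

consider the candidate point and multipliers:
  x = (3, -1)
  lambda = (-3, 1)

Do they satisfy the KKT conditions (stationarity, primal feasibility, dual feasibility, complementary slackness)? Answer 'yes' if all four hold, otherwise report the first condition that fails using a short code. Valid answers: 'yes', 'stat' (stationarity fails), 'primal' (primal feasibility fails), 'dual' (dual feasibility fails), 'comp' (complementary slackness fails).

Gradient of f: grad f(x) = Q x + c = (-11, -11)
Constraint values g_i(x) = a_i^T x - b_i:
  g_1((3, -1)) = 0
  g_2((3, -1)) = 0
Stationarity residual: grad f(x) + sum_i lambda_i a_i = (0, 0)
  -> stationarity OK
Primal feasibility (all g_i <= 0): OK
Dual feasibility (all lambda_i >= 0): FAILS
Complementary slackness (lambda_i * g_i(x) = 0 for all i): OK

Verdict: the first failing condition is dual_feasibility -> dual.

dual


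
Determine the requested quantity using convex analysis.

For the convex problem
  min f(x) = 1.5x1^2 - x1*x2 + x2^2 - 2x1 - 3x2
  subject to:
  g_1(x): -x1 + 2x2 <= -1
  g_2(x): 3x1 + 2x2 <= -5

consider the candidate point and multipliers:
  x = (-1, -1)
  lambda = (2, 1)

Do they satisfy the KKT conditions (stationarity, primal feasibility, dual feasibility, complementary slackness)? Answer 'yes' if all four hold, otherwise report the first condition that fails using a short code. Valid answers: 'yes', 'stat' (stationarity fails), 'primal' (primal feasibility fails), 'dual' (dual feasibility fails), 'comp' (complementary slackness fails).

Gradient of f: grad f(x) = Q x + c = (-4, -4)
Constraint values g_i(x) = a_i^T x - b_i:
  g_1((-1, -1)) = 0
  g_2((-1, -1)) = 0
Stationarity residual: grad f(x) + sum_i lambda_i a_i = (-3, 2)
  -> stationarity FAILS
Primal feasibility (all g_i <= 0): OK
Dual feasibility (all lambda_i >= 0): OK
Complementary slackness (lambda_i * g_i(x) = 0 for all i): OK

Verdict: the first failing condition is stationarity -> stat.

stat


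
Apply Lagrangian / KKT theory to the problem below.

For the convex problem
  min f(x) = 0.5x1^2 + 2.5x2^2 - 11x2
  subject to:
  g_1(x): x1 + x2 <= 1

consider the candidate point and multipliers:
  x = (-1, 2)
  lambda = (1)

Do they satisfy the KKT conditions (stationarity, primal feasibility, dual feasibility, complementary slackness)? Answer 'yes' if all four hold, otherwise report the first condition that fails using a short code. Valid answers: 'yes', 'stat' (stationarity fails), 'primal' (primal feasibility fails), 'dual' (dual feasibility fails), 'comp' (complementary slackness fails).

Gradient of f: grad f(x) = Q x + c = (-1, -1)
Constraint values g_i(x) = a_i^T x - b_i:
  g_1((-1, 2)) = 0
Stationarity residual: grad f(x) + sum_i lambda_i a_i = (0, 0)
  -> stationarity OK
Primal feasibility (all g_i <= 0): OK
Dual feasibility (all lambda_i >= 0): OK
Complementary slackness (lambda_i * g_i(x) = 0 for all i): OK

Verdict: yes, KKT holds.

yes


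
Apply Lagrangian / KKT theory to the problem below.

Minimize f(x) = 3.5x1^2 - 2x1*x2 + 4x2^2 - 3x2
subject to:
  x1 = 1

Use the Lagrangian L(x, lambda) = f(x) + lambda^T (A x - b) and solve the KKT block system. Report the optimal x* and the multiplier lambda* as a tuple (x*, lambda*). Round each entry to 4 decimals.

Form the Lagrangian:
  L(x, lambda) = (1/2) x^T Q x + c^T x + lambda^T (A x - b)
Stationarity (grad_x L = 0): Q x + c + A^T lambda = 0.
Primal feasibility: A x = b.

This gives the KKT block system:
  [ Q   A^T ] [ x     ]   [-c ]
  [ A    0  ] [ lambda ] = [ b ]

Solving the linear system:
  x*      = (1, 0.625)
  lambda* = (-5.75)
  f(x*)   = 1.9375

x* = (1, 0.625), lambda* = (-5.75)


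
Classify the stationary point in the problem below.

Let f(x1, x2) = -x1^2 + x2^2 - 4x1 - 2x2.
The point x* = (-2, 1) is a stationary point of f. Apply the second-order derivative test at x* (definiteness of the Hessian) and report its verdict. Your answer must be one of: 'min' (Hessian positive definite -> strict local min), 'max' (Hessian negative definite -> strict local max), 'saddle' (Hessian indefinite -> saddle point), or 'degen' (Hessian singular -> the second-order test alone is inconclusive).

Compute the Hessian H = grad^2 f:
  H = [[-2, 0], [0, 2]]
Verify stationarity: grad f(x*) = H x* + g = (0, 0).
Eigenvalues of H: -2, 2.
Eigenvalues have mixed signs, so H is indefinite -> x* is a saddle point.

saddle


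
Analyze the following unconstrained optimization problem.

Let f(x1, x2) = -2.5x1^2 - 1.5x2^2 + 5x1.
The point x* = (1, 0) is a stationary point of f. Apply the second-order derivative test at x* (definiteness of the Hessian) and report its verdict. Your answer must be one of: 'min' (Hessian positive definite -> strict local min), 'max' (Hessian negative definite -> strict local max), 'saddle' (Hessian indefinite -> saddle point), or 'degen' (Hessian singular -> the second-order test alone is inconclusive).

Compute the Hessian H = grad^2 f:
  H = [[-5, 0], [0, -3]]
Verify stationarity: grad f(x*) = H x* + g = (0, 0).
Eigenvalues of H: -5, -3.
Both eigenvalues < 0, so H is negative definite -> x* is a strict local max.

max


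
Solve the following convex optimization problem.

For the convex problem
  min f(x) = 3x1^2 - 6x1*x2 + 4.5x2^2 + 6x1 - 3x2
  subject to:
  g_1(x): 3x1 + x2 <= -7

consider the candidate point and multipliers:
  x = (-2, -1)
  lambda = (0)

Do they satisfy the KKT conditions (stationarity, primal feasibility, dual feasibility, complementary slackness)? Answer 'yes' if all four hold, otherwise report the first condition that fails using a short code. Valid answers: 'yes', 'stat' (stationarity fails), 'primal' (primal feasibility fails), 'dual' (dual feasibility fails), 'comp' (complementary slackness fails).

Gradient of f: grad f(x) = Q x + c = (0, 0)
Constraint values g_i(x) = a_i^T x - b_i:
  g_1((-2, -1)) = 0
Stationarity residual: grad f(x) + sum_i lambda_i a_i = (0, 0)
  -> stationarity OK
Primal feasibility (all g_i <= 0): OK
Dual feasibility (all lambda_i >= 0): OK
Complementary slackness (lambda_i * g_i(x) = 0 for all i): OK

Verdict: yes, KKT holds.

yes


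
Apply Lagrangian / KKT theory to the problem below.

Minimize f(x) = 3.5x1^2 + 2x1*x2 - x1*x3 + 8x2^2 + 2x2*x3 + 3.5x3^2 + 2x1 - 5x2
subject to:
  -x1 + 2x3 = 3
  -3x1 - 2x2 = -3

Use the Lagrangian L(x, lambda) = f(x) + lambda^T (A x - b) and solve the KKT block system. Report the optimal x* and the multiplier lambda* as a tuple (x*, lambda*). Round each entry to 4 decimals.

Form the Lagrangian:
  L(x, lambda) = (1/2) x^T Q x + c^T x + lambda^T (A x - b)
Stationarity (grad_x L = 0): Q x + c + A^T lambda = 0.
Primal feasibility: A x = b.

This gives the KKT block system:
  [ Q   A^T ] [ x     ]   [-c ]
  [ A    0  ] [ lambda ] = [ b ]

Solving the linear system:
  x*      = (0.6547, 0.518, 1.8273)
  lambda* = (-6.5863, 4.1259)
  f(x*)   = 15.4281

x* = (0.6547, 0.518, 1.8273), lambda* = (-6.5863, 4.1259)


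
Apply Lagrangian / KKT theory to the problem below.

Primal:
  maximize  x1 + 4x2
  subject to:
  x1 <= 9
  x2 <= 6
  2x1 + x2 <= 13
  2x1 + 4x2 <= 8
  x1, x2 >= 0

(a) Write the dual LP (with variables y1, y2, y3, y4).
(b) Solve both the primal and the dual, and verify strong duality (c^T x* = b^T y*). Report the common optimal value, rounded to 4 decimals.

The standard primal-dual pair for 'max c^T x s.t. A x <= b, x >= 0' is:
  Dual:  min b^T y  s.t.  A^T y >= c,  y >= 0.

So the dual LP is:
  minimize  9y1 + 6y2 + 13y3 + 8y4
  subject to:
    y1 + 2y3 + 2y4 >= 1
    y2 + y3 + 4y4 >= 4
    y1, y2, y3, y4 >= 0

Solving the primal: x* = (0, 2).
  primal value c^T x* = 8.
Solving the dual: y* = (0, 0, 0, 1).
  dual value b^T y* = 8.
Strong duality: c^T x* = b^T y*. Confirmed.

8


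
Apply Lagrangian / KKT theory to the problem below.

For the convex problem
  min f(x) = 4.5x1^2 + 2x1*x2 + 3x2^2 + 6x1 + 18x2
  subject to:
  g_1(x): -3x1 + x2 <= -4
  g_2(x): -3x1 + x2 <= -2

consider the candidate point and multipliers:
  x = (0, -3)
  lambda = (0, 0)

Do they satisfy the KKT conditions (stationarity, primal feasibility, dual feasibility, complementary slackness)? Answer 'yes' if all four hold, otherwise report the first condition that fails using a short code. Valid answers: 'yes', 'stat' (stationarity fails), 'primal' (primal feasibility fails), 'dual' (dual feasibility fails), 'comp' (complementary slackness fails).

Gradient of f: grad f(x) = Q x + c = (0, 0)
Constraint values g_i(x) = a_i^T x - b_i:
  g_1((0, -3)) = 1
  g_2((0, -3)) = -1
Stationarity residual: grad f(x) + sum_i lambda_i a_i = (0, 0)
  -> stationarity OK
Primal feasibility (all g_i <= 0): FAILS
Dual feasibility (all lambda_i >= 0): OK
Complementary slackness (lambda_i * g_i(x) = 0 for all i): OK

Verdict: the first failing condition is primal_feasibility -> primal.

primal


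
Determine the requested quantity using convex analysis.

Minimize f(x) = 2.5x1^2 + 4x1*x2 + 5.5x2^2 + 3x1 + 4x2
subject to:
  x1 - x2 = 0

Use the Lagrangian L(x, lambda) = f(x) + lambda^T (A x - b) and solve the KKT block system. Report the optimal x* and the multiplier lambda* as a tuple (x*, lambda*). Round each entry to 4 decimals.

Form the Lagrangian:
  L(x, lambda) = (1/2) x^T Q x + c^T x + lambda^T (A x - b)
Stationarity (grad_x L = 0): Q x + c + A^T lambda = 0.
Primal feasibility: A x = b.

This gives the KKT block system:
  [ Q   A^T ] [ x     ]   [-c ]
  [ A    0  ] [ lambda ] = [ b ]

Solving the linear system:
  x*      = (-0.2917, -0.2917)
  lambda* = (-0.375)
  f(x*)   = -1.0208

x* = (-0.2917, -0.2917), lambda* = (-0.375)


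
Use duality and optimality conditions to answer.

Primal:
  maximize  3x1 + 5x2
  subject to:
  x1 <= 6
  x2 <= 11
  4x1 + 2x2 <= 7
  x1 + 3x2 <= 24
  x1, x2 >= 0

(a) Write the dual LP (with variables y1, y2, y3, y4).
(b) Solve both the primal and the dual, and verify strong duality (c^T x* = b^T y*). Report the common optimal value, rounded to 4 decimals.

The standard primal-dual pair for 'max c^T x s.t. A x <= b, x >= 0' is:
  Dual:  min b^T y  s.t.  A^T y >= c,  y >= 0.

So the dual LP is:
  minimize  6y1 + 11y2 + 7y3 + 24y4
  subject to:
    y1 + 4y3 + y4 >= 3
    y2 + 2y3 + 3y4 >= 5
    y1, y2, y3, y4 >= 0

Solving the primal: x* = (0, 3.5).
  primal value c^T x* = 17.5.
Solving the dual: y* = (0, 0, 2.5, 0).
  dual value b^T y* = 17.5.
Strong duality: c^T x* = b^T y*. Confirmed.

17.5


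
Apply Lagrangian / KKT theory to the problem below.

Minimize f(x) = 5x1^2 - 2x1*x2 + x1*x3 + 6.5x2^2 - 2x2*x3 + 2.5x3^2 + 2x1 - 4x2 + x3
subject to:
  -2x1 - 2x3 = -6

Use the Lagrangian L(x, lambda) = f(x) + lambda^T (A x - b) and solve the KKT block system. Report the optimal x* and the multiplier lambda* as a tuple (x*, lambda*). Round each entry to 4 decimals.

Form the Lagrangian:
  L(x, lambda) = (1/2) x^T Q x + c^T x + lambda^T (A x - b)
Stationarity (grad_x L = 0): Q x + c + A^T lambda = 0.
Primal feasibility: A x = b.

This gives the KKT block system:
  [ Q   A^T ] [ x     ]   [-c ]
  [ A    0  ] [ lambda ] = [ b ]

Solving the linear system:
  x*      = (0.8462, 0.7692, 2.1538)
  lambda* = (5.5385)
  f(x*)   = 17

x* = (0.8462, 0.7692, 2.1538), lambda* = (5.5385)


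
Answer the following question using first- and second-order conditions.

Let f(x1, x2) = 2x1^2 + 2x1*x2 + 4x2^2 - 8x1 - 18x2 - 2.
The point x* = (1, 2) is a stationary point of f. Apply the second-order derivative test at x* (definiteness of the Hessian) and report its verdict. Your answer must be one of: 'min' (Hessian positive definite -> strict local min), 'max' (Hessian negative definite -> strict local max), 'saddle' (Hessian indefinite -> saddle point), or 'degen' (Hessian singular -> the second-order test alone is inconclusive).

Compute the Hessian H = grad^2 f:
  H = [[4, 2], [2, 8]]
Verify stationarity: grad f(x*) = H x* + g = (0, 0).
Eigenvalues of H: 3.1716, 8.8284.
Both eigenvalues > 0, so H is positive definite -> x* is a strict local min.

min


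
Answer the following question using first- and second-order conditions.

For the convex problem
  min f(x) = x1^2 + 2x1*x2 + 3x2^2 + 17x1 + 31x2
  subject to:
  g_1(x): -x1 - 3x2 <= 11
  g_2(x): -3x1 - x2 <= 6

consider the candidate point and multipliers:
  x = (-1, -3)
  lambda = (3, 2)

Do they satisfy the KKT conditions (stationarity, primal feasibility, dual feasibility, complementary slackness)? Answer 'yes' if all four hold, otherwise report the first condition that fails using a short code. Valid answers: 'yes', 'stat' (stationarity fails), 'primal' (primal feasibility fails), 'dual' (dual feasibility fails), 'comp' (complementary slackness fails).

Gradient of f: grad f(x) = Q x + c = (9, 11)
Constraint values g_i(x) = a_i^T x - b_i:
  g_1((-1, -3)) = -1
  g_2((-1, -3)) = 0
Stationarity residual: grad f(x) + sum_i lambda_i a_i = (0, 0)
  -> stationarity OK
Primal feasibility (all g_i <= 0): OK
Dual feasibility (all lambda_i >= 0): OK
Complementary slackness (lambda_i * g_i(x) = 0 for all i): FAILS

Verdict: the first failing condition is complementary_slackness -> comp.

comp


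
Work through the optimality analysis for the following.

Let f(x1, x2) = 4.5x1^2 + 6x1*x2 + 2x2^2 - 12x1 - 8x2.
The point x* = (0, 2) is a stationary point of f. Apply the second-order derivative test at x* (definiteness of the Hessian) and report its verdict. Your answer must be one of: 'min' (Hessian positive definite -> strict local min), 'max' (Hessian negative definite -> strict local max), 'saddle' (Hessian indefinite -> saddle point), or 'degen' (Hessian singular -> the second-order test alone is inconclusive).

Compute the Hessian H = grad^2 f:
  H = [[9, 6], [6, 4]]
Verify stationarity: grad f(x*) = H x* + g = (0, 0).
Eigenvalues of H: 0, 13.
H has a zero eigenvalue (singular; positive semidefinite but not definite), so H is neither positive definite, negative definite, nor indefinite. The second-order test alone is inconclusive -> degen.
(Indeed, f is constant along the null direction of H through x*, so x* is not a strict local extremum.)

degen


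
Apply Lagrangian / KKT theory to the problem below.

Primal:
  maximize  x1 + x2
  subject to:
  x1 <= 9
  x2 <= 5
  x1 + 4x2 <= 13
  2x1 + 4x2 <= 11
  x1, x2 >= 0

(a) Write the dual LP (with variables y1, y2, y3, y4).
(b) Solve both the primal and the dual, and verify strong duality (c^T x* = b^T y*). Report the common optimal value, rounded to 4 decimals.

The standard primal-dual pair for 'max c^T x s.t. A x <= b, x >= 0' is:
  Dual:  min b^T y  s.t.  A^T y >= c,  y >= 0.

So the dual LP is:
  minimize  9y1 + 5y2 + 13y3 + 11y4
  subject to:
    y1 + y3 + 2y4 >= 1
    y2 + 4y3 + 4y4 >= 1
    y1, y2, y3, y4 >= 0

Solving the primal: x* = (5.5, 0).
  primal value c^T x* = 5.5.
Solving the dual: y* = (0, 0, 0, 0.5).
  dual value b^T y* = 5.5.
Strong duality: c^T x* = b^T y*. Confirmed.

5.5


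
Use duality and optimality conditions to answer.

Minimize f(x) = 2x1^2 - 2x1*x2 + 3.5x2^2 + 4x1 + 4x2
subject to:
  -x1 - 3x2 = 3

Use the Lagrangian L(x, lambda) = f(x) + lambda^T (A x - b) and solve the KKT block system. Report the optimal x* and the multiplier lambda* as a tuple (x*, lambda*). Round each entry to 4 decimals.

Form the Lagrangian:
  L(x, lambda) = (1/2) x^T Q x + c^T x + lambda^T (A x - b)
Stationarity (grad_x L = 0): Q x + c + A^T lambda = 0.
Primal feasibility: A x = b.

This gives the KKT block system:
  [ Q   A^T ] [ x     ]   [-c ]
  [ A    0  ] [ lambda ] = [ b ]

Solving the linear system:
  x*      = (-1.1455, -0.6182)
  lambda* = (0.6545)
  f(x*)   = -4.5091

x* = (-1.1455, -0.6182), lambda* = (0.6545)


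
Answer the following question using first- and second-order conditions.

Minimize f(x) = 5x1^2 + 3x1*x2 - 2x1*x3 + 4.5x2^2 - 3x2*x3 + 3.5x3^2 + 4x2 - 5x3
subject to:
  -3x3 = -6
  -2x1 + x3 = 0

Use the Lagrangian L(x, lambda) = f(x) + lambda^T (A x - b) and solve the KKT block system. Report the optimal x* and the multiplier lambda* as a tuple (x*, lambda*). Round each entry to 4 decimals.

Form the Lagrangian:
  L(x, lambda) = (1/2) x^T Q x + c^T x + lambda^T (A x - b)
Stationarity (grad_x L = 0): Q x + c + A^T lambda = 0.
Primal feasibility: A x = b.

This gives the KKT block system:
  [ Q   A^T ] [ x     ]   [-c ]
  [ A    0  ] [ lambda ] = [ b ]

Solving the linear system:
  x*      = (1, -0.1111, 2)
  lambda* = (3.3889, 2.8333)
  f(x*)   = 4.9444

x* = (1, -0.1111, 2), lambda* = (3.3889, 2.8333)


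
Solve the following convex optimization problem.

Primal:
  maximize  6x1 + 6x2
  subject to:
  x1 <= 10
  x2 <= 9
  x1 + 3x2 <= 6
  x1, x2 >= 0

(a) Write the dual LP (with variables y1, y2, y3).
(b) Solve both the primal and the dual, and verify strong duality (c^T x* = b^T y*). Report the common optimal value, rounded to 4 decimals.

The standard primal-dual pair for 'max c^T x s.t. A x <= b, x >= 0' is:
  Dual:  min b^T y  s.t.  A^T y >= c,  y >= 0.

So the dual LP is:
  minimize  10y1 + 9y2 + 6y3
  subject to:
    y1 + y3 >= 6
    y2 + 3y3 >= 6
    y1, y2, y3 >= 0

Solving the primal: x* = (6, 0).
  primal value c^T x* = 36.
Solving the dual: y* = (0, 0, 6).
  dual value b^T y* = 36.
Strong duality: c^T x* = b^T y*. Confirmed.

36


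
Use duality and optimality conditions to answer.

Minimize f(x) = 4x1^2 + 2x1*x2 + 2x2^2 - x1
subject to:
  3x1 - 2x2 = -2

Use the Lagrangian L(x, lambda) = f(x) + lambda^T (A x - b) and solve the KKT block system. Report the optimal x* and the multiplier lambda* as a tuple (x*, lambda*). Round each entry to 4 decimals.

Form the Lagrangian:
  L(x, lambda) = (1/2) x^T Q x + c^T x + lambda^T (A x - b)
Stationarity (grad_x L = 0): Q x + c + A^T lambda = 0.
Primal feasibility: A x = b.

This gives the KKT block system:
  [ Q   A^T ] [ x     ]   [-c ]
  [ A    0  ] [ lambda ] = [ b ]

Solving the linear system:
  x*      = (-0.3043, 0.5435)
  lambda* = (0.7826)
  f(x*)   = 0.9348

x* = (-0.3043, 0.5435), lambda* = (0.7826)


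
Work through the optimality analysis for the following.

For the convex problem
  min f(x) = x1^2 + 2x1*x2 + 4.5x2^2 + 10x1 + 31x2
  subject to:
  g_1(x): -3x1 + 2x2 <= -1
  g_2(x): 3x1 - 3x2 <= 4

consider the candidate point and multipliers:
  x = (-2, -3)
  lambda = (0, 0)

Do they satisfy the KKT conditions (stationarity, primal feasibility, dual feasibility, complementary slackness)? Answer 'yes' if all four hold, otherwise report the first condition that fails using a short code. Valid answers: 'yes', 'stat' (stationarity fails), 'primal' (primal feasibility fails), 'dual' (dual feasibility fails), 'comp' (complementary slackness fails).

Gradient of f: grad f(x) = Q x + c = (0, 0)
Constraint values g_i(x) = a_i^T x - b_i:
  g_1((-2, -3)) = 1
  g_2((-2, -3)) = -1
Stationarity residual: grad f(x) + sum_i lambda_i a_i = (0, 0)
  -> stationarity OK
Primal feasibility (all g_i <= 0): FAILS
Dual feasibility (all lambda_i >= 0): OK
Complementary slackness (lambda_i * g_i(x) = 0 for all i): OK

Verdict: the first failing condition is primal_feasibility -> primal.

primal


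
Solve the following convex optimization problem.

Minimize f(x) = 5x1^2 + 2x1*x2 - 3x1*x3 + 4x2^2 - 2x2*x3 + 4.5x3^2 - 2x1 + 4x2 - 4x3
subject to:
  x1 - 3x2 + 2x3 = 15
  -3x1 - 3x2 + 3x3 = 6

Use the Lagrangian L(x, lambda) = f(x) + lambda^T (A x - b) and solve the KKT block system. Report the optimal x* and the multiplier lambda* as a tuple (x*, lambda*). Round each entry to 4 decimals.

Form the Lagrangian:
  L(x, lambda) = (1/2) x^T Q x + c^T x + lambda^T (A x - b)
Stationarity (grad_x L = 0): Q x + c + A^T lambda = 0.
Primal feasibility: A x = b.

This gives the KKT block system:
  [ Q   A^T ] [ x     ]   [-c ]
  [ A    0  ] [ lambda ] = [ b ]

Solving the linear system:
  x*      = (2.6928, -2.9217, 1.7711)
  lambda* = (-7.8253, 1.9819)
  f(x*)   = 40.6657

x* = (2.6928, -2.9217, 1.7711), lambda* = (-7.8253, 1.9819)


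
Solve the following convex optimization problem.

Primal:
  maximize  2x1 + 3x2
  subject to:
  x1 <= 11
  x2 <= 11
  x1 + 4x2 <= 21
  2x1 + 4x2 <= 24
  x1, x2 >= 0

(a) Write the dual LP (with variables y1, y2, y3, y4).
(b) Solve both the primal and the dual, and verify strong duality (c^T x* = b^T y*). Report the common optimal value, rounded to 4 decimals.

The standard primal-dual pair for 'max c^T x s.t. A x <= b, x >= 0' is:
  Dual:  min b^T y  s.t.  A^T y >= c,  y >= 0.

So the dual LP is:
  minimize  11y1 + 11y2 + 21y3 + 24y4
  subject to:
    y1 + y3 + 2y4 >= 2
    y2 + 4y3 + 4y4 >= 3
    y1, y2, y3, y4 >= 0

Solving the primal: x* = (11, 0.5).
  primal value c^T x* = 23.5.
Solving the dual: y* = (0.5, 0, 0, 0.75).
  dual value b^T y* = 23.5.
Strong duality: c^T x* = b^T y*. Confirmed.

23.5


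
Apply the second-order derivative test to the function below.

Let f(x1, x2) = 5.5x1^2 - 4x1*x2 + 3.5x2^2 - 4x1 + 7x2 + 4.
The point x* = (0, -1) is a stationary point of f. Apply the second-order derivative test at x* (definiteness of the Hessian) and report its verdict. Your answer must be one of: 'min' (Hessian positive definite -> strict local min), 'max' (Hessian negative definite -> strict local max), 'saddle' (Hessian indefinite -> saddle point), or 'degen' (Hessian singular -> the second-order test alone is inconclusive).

Compute the Hessian H = grad^2 f:
  H = [[11, -4], [-4, 7]]
Verify stationarity: grad f(x*) = H x* + g = (0, 0).
Eigenvalues of H: 4.5279, 13.4721.
Both eigenvalues > 0, so H is positive definite -> x* is a strict local min.

min


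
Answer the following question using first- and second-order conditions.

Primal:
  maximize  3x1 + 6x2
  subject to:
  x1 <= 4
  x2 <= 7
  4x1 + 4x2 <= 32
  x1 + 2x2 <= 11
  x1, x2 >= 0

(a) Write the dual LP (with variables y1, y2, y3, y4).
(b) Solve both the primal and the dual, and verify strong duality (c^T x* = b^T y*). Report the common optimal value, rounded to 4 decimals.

The standard primal-dual pair for 'max c^T x s.t. A x <= b, x >= 0' is:
  Dual:  min b^T y  s.t.  A^T y >= c,  y >= 0.

So the dual LP is:
  minimize  4y1 + 7y2 + 32y3 + 11y4
  subject to:
    y1 + 4y3 + y4 >= 3
    y2 + 4y3 + 2y4 >= 6
    y1, y2, y3, y4 >= 0

Solving the primal: x* = (4, 3.5).
  primal value c^T x* = 33.
Solving the dual: y* = (0, 0, 0, 3).
  dual value b^T y* = 33.
Strong duality: c^T x* = b^T y*. Confirmed.

33


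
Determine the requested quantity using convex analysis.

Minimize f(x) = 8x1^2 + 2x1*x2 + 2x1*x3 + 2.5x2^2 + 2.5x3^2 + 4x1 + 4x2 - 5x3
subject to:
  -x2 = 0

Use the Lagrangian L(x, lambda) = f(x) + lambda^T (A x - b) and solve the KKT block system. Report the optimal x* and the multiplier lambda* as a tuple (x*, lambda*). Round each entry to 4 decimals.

Form the Lagrangian:
  L(x, lambda) = (1/2) x^T Q x + c^T x + lambda^T (A x - b)
Stationarity (grad_x L = 0): Q x + c + A^T lambda = 0.
Primal feasibility: A x = b.

This gives the KKT block system:
  [ Q   A^T ] [ x     ]   [-c ]
  [ A    0  ] [ lambda ] = [ b ]

Solving the linear system:
  x*      = (-0.3947, 0, 1.1579)
  lambda* = (3.2105)
  f(x*)   = -3.6842

x* = (-0.3947, 0, 1.1579), lambda* = (3.2105)


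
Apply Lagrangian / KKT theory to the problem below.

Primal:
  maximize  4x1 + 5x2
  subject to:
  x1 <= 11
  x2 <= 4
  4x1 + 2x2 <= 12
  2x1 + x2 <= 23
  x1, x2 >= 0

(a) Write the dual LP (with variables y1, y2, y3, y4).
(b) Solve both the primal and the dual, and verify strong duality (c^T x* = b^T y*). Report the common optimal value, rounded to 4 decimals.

The standard primal-dual pair for 'max c^T x s.t. A x <= b, x >= 0' is:
  Dual:  min b^T y  s.t.  A^T y >= c,  y >= 0.

So the dual LP is:
  minimize  11y1 + 4y2 + 12y3 + 23y4
  subject to:
    y1 + 4y3 + 2y4 >= 4
    y2 + 2y3 + y4 >= 5
    y1, y2, y3, y4 >= 0

Solving the primal: x* = (1, 4).
  primal value c^T x* = 24.
Solving the dual: y* = (0, 3, 1, 0).
  dual value b^T y* = 24.
Strong duality: c^T x* = b^T y*. Confirmed.

24


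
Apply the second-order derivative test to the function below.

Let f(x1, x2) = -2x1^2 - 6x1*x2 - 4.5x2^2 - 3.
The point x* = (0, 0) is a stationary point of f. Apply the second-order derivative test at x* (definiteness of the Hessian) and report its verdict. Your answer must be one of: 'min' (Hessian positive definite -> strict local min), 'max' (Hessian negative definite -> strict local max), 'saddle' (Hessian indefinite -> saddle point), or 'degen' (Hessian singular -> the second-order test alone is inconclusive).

Compute the Hessian H = grad^2 f:
  H = [[-4, -6], [-6, -9]]
Verify stationarity: grad f(x*) = H x* + g = (0, 0).
Eigenvalues of H: -13, 0.
H has a zero eigenvalue (singular; negative semidefinite but not definite), so H is neither positive definite, negative definite, nor indefinite. The second-order test alone is inconclusive -> degen.
(Indeed, f is constant along the null direction of H through x*, so x* is not a strict local extremum.)

degen
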